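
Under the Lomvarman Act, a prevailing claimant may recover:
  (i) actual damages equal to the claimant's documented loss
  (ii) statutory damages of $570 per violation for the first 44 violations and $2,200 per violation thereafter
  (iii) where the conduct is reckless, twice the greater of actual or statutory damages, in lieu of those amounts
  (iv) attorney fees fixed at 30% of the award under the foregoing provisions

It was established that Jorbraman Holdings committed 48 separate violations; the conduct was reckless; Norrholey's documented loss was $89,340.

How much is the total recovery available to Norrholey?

$232,284

First 44 violations: 44 × $570 = $25,080
Remaining violations: (48 − 44) × $2,200 = $8,800
Statutory damages: $25,080 + $8,800 = $33,880
Greater of actual damages ($89,340) or statutory damages ($33,880): $89,340
Doubled: 2 × $89,340 = $178,680
Attorney fees: 30% of $178,680 = $53,604
Total recovery: $178,680 + $53,604 = $232,284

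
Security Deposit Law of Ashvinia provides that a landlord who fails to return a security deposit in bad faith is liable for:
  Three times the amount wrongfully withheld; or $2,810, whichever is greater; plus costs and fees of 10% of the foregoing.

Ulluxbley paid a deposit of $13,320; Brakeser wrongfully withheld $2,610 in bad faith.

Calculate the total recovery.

Trebled: 3 × $2,610 = $7,830
Minimum $2,810: $7,830 meets the minimum, no increase.
Costs and fees: 10% of $7,830 = $783
Total recovery: $7,830 + $783 = $8,613

$8,613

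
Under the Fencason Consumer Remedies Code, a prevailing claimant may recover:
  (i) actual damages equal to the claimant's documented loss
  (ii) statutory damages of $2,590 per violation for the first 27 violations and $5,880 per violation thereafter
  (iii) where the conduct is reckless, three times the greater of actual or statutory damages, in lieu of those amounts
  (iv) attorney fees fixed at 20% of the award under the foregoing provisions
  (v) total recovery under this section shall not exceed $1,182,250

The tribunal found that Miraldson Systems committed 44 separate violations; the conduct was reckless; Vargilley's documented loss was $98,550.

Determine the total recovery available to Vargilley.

First 27 violations: 27 × $2,590 = $69,930
Remaining violations: (44 − 27) × $5,880 = $99,960
Statutory damages: $69,930 + $99,960 = $169,890
Greater of actual damages ($98,550) or statutory damages ($169,890): $169,890
Trebled: 3 × $169,890 = $509,670
Attorney fees: 20% of $509,670 = $101,934
Total before cap: $509,670 + $101,934 = $611,604
Cap at $1,182,250: $611,604 is within the cap, no reduction.

$611,604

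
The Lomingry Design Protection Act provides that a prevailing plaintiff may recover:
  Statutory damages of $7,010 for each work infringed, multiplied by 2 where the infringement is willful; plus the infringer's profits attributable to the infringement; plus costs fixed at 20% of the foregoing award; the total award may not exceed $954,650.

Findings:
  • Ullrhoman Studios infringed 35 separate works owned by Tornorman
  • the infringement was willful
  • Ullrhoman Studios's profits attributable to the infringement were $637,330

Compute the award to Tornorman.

$954,650

Statutory damages: 35 × $7,010 = $245,350
Doubled: 2 × $245,350 = $490,700
Combined award: $490,700 + $637,330 = $1,128,030
Costs: 20% of $1,128,030 = $225,606
Award plus costs: $1,128,030 + $225,606 = $1,353,636
Cap at $954,650: $1,353,636 exceeds the cap → $954,650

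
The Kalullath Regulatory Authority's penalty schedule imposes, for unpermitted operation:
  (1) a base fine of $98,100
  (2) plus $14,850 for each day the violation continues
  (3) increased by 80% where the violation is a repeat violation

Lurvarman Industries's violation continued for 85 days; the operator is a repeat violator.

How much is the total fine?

Per-day component: 85 × $14,850 = $1,262,250
Base plus per-day: $98,100 + $1,262,250 = $1,360,350
Enhancement: 80% of $1,360,350 = $1,088,280
Enhanced fine: $1,360,350 + $1,088,280 = $2,448,630

$2,448,630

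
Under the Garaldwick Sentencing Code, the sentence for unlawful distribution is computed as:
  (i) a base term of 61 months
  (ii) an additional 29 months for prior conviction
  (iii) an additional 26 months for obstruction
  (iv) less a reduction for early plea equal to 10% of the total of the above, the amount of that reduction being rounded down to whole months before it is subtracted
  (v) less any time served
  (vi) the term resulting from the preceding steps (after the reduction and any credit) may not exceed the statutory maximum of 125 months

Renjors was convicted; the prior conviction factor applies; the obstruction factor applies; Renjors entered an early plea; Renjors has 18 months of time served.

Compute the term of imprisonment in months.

Sentence: 87 months

Prior conviction enhancement: +29 months
Obstruction enhancement: +26 months
Adjusted term: 61 months + 29 months + 26 months = 116 months
Early plea reduction: 10% of 116 months = 11 months (rounded down)
After reduction: 116 − 11 = 105 months
Less time served: 105 months − 18 months = 87 months
Cap at 125 months: 87 months is within the cap, no reduction.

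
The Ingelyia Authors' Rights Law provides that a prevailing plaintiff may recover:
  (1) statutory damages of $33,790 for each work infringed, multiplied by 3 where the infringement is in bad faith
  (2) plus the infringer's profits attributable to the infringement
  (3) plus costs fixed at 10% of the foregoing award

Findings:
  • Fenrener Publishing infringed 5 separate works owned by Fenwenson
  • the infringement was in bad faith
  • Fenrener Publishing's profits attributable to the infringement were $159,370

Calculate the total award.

Statutory damages: 5 × $33,790 = $168,950
Trebled: 3 × $168,950 = $506,850
Combined award: $506,850 + $159,370 = $666,220
Costs: 10% of $666,220 = $66,622
Award plus costs: $666,220 + $66,622 = $732,842

$732,842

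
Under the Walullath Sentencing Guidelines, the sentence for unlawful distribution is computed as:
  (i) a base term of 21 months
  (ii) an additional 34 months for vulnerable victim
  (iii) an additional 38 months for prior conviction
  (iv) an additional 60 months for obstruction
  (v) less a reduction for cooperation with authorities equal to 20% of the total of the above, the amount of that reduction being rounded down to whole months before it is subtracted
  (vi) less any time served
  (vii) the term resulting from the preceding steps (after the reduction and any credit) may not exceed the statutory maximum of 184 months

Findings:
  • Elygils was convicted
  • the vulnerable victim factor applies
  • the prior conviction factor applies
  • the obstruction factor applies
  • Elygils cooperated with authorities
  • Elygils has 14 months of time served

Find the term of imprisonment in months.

Vulnerable victim enhancement: +34 months
Prior conviction enhancement: +38 months
Obstruction enhancement: +60 months
Adjusted term: 21 months + 34 months + 38 months + 60 months = 153 months
Cooperation with authorities reduction: 20% of 153 months = 30 months (rounded down)
After reduction: 153 − 30 = 123 months
Less time served: 123 months − 14 months = 109 months
Cap at 184 months: 109 months is within the cap, no reduction.

109 months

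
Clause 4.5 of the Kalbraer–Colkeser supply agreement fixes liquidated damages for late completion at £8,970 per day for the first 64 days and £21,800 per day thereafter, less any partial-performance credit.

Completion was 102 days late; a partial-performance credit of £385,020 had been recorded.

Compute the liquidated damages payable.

First 64 days: 64 × £8,970 = £574,080
Remaining days: (102 − 64) × £21,800 = £828,400
Accrued per-day damages: £574,080 + £828,400 = £1,402,480
Less partial-performance credit: £1,402,480 − £385,020 = £1,017,460

£1,017,460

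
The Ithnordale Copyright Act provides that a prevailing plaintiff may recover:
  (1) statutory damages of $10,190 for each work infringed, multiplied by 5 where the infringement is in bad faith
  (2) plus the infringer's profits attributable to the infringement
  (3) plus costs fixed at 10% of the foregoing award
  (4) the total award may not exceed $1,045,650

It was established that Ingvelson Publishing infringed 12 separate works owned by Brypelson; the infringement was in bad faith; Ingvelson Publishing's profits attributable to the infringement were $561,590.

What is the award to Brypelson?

Statutory damages: 12 × $10,190 = $122,280
Multiplied by 5: 5 × $122,280 = $611,400
Combined award: $611,400 + $561,590 = $1,172,990
Costs: 10% of $1,172,990 = $117,299
Award plus costs: $1,172,990 + $117,299 = $1,290,289
Cap at $1,045,650: $1,290,289 exceeds the cap → $1,045,650

$1,045,650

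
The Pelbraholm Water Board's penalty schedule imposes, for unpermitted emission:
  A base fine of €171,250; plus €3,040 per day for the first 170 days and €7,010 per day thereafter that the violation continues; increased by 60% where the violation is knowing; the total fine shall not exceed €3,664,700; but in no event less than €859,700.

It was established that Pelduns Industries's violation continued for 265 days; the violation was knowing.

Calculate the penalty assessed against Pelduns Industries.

First 170 days: 170 × €3,040 = €516,800
Remaining days: (265 − 170) × €7,010 = €665,950
Per-day component: €516,800 + €665,950 = €1,182,750
Base plus per-day: €171,250 + €1,182,750 = €1,354,000
Enhancement: 60% of €1,354,000 = €812,400
Enhanced fine: €1,354,000 + €812,400 = €2,166,400
Cap at €3,664,700: €2,166,400 is within the cap, no reduction.
Minimum €859,700: €2,166,400 meets the minimum, no increase.

€2,166,400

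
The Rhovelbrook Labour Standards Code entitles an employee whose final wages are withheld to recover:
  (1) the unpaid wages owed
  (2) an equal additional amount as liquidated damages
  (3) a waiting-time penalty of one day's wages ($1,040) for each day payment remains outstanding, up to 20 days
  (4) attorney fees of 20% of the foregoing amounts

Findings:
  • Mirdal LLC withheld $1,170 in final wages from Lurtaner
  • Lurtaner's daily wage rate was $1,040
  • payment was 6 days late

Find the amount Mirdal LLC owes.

$10,296

Liquidated damages (equal amount): $1,170
Penalty days: min(6, 20) = 6
Waiting-time penalty: 6 × $1,040 = $6,240
Subtotal: $1,170 + $1,170 + $6,240 = $8,580
Attorney fees: 20% of $8,580 = $1,716
Total award: $8,580 + $1,716 = $10,296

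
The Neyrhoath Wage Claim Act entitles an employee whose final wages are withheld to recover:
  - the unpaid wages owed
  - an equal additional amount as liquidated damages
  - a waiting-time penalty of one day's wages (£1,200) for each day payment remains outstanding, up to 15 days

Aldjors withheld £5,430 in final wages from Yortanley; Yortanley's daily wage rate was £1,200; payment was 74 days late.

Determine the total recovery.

£28,860

Liquidated damages (equal amount): £5,430
Penalty days: min(74, 15) = 15
Waiting-time penalty: 15 × £1,200 = £18,000
Total award: £5,430 + £5,430 + £18,000 = £28,860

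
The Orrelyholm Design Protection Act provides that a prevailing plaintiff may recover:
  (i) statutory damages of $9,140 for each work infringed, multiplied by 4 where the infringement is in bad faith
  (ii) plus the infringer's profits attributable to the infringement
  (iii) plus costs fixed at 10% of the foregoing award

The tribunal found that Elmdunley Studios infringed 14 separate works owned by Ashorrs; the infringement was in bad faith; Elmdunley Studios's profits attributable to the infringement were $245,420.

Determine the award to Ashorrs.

Statutory damages: 14 × $9,140 = $127,960
Multiplied by 4: 4 × $127,960 = $511,840
Combined award: $511,840 + $245,420 = $757,260
Costs: 10% of $757,260 = $75,726
Award plus costs: $757,260 + $75,726 = $832,986

Award: $832,986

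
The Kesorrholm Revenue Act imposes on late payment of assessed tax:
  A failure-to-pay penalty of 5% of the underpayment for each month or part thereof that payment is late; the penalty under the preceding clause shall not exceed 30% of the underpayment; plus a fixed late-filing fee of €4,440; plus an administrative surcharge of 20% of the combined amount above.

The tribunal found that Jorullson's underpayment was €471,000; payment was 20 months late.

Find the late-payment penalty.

Accrued rate: 5% × 20 = 100%, capped at 30% → 30%
Failure-to-pay penalty: 30% of €471,000 = €141,300
Penalty before surcharge: €141,300 + €4,440 = €145,740
Administrative surcharge: 20% of €145,740 = €29,148
Total penalty: €145,740 + €29,148 = €174,888

€174,888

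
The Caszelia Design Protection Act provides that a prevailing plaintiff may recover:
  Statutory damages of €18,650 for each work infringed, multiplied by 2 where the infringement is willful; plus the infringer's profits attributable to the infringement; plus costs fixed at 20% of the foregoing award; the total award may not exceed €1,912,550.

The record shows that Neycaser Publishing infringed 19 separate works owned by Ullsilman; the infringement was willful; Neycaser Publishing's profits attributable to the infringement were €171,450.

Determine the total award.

Award: €1,056,180

Statutory damages: 19 × €18,650 = €354,350
Doubled: 2 × €354,350 = €708,700
Combined award: €708,700 + €171,450 = €880,150
Costs: 20% of €880,150 = €176,030
Award plus costs: €880,150 + €176,030 = €1,056,180
Cap at €1,912,550: €1,056,180 is within the cap, no reduction.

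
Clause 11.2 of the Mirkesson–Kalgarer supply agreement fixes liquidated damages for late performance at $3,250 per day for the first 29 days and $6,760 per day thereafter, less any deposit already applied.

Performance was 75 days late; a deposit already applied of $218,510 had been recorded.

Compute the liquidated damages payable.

First 29 days: 29 × $3,250 = $94,250
Remaining days: (75 − 29) × $6,760 = $310,960
Accrued per-day damages: $94,250 + $310,960 = $405,210
Less deposit already applied: $405,210 − $218,510 = $186,700

$186,700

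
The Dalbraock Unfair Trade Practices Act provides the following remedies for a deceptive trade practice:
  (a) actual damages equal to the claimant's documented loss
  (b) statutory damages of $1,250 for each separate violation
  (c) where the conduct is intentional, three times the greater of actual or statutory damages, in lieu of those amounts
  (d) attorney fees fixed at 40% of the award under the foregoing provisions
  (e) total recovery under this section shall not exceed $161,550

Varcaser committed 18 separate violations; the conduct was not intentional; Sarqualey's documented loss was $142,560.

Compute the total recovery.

Statutory damages: 18 × $1,250 = $22,500
Conduct not intentional: the in-lieu enhancement does not apply.
Actual plus statutory damages: $142,560 + $22,500 = $165,060
Attorney fees: 40% of $165,060 = $66,024
Total before cap: $165,060 + $66,024 = $231,084
Cap at $161,550: $231,084 exceeds the cap → $161,550

$161,550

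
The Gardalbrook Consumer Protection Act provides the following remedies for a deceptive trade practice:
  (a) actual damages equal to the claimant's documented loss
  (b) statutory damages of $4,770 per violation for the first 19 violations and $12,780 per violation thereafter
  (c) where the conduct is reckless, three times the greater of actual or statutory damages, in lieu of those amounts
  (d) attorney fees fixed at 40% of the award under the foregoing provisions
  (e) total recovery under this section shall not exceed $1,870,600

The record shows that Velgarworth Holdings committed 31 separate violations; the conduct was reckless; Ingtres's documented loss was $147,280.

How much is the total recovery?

$1,024,758

First 19 violations: 19 × $4,770 = $90,630
Remaining violations: (31 − 19) × $12,780 = $153,360
Statutory damages: $90,630 + $153,360 = $243,990
Greater of actual damages ($147,280) or statutory damages ($243,990): $243,990
Trebled: 3 × $243,990 = $731,970
Attorney fees: 40% of $731,970 = $292,788
Total before cap: $731,970 + $292,788 = $1,024,758
Cap at $1,870,600: $1,024,758 is within the cap, no reduction.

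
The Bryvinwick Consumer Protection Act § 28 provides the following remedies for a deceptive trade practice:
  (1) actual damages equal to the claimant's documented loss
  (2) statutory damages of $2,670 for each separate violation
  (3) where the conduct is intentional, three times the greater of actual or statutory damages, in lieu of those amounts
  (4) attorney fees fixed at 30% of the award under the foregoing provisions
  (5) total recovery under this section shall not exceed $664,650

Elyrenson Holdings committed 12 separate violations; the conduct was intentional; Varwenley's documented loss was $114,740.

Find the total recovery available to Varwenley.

$447,486

Statutory damages: 12 × $2,670 = $32,040
Greater of actual damages ($114,740) or statutory damages ($32,040): $114,740
Trebled: 3 × $114,740 = $344,220
Attorney fees: 30% of $344,220 = $103,266
Total before cap: $344,220 + $103,266 = $447,486
Cap at $664,650: $447,486 is within the cap, no reduction.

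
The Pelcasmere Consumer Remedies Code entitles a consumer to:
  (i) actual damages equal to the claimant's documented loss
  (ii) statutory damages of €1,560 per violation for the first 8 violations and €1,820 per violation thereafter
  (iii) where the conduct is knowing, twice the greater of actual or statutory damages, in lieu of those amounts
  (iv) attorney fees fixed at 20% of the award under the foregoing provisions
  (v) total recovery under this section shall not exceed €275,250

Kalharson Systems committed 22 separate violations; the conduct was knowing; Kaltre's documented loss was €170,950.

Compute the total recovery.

First 8 violations: 8 × €1,560 = €12,480
Remaining violations: (22 − 8) × €1,820 = €25,480
Statutory damages: €12,480 + €25,480 = €37,960
Greater of actual damages (€170,950) or statutory damages (€37,960): €170,950
Doubled: 2 × €170,950 = €341,900
Attorney fees: 20% of €341,900 = €68,380
Total before cap: €341,900 + €68,380 = €410,280
Cap at €275,250: €410,280 exceeds the cap → €275,250

Total recovery: €275,250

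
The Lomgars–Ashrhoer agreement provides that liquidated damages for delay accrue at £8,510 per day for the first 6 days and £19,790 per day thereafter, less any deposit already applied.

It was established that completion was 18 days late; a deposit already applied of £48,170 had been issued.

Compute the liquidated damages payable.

First 6 days: 6 × £8,510 = £51,060
Remaining days: (18 − 6) × £19,790 = £237,480
Accrued per-day damages: £51,060 + £237,480 = £288,540
Less deposit already applied: £288,540 − £48,170 = £240,370

Liquidated damages: £240,370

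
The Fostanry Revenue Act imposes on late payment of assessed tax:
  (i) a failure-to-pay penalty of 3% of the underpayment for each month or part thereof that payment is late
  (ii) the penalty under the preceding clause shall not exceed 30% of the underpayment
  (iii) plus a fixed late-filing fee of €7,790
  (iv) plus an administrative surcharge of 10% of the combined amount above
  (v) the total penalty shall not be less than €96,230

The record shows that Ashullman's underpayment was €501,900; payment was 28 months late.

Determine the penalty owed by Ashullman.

€174,196

Accrued rate: 3% × 28 = 84%, capped at 30% → 30%
Failure-to-pay penalty: 30% of €501,900 = €150,570
Penalty before surcharge: €150,570 + €7,790 = €158,360
Administrative surcharge: 10% of €158,360 = €15,836
Total penalty: €158,360 + €15,836 = €174,196
Minimum €96,230: €174,196 meets the minimum, no increase.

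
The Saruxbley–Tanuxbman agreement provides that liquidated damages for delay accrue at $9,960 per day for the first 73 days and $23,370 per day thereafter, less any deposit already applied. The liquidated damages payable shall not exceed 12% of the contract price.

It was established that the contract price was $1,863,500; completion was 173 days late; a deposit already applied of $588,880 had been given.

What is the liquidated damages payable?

First 73 days: 73 × $9,960 = $727,080
Remaining days: (173 − 73) × $23,370 = $2,337,000
Accrued per-day damages: $727,080 + $2,337,000 = $3,064,080
Less deposit already applied: $3,064,080 − $588,880 = $2,475,200
Cap: 12% of $1,863,500 = $223,620
Cap at $223,620: $2,475,200 exceeds the cap → $223,620

Liquidated damages: $223,620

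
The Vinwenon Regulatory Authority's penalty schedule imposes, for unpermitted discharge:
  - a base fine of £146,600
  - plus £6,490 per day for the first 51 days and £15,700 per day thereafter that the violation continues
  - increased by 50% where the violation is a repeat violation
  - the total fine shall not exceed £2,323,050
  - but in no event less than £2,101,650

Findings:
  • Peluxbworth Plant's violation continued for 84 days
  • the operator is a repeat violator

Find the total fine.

First 51 days: 51 × £6,490 = £330,990
Remaining days: (84 − 51) × £15,700 = £518,100
Per-day component: £330,990 + £518,100 = £849,090
Base plus per-day: £146,600 + £849,090 = £995,690
Enhancement: 50% of £995,690 = £497,845
Enhanced fine: £995,690 + £497,845 = £1,493,535
Cap at £2,323,050: £1,493,535 is within the cap, no reduction.
Minimum £2,101,650: £1,493,535 is below the minimum → £2,101,650

Civil penalty: £2,101,650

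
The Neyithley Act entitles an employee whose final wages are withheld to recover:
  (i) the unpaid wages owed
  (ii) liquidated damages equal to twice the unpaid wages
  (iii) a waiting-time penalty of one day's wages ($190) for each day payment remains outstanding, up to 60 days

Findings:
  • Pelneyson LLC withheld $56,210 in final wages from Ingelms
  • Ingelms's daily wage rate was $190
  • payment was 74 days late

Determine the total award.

Doubled: 2 × $56,210 = $112,420
Penalty days: min(74, 60) = 60
Waiting-time penalty: 60 × $190 = $11,400
Total award: $56,210 + $112,420 + $11,400 = $180,030

$180,030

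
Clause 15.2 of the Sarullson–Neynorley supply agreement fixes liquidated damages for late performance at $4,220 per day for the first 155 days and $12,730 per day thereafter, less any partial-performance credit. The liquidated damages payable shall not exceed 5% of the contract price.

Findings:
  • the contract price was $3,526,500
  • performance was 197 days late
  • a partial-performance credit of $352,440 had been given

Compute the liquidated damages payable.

$176,325

First 155 days: 155 × $4,220 = $654,100
Remaining days: (197 − 155) × $12,730 = $534,660
Accrued per-day damages: $654,100 + $534,660 = $1,188,760
Less partial-performance credit: $1,188,760 − $352,440 = $836,320
Cap: 5% of $3,526,500 = $176,325
Cap at $176,325: $836,320 exceeds the cap → $176,325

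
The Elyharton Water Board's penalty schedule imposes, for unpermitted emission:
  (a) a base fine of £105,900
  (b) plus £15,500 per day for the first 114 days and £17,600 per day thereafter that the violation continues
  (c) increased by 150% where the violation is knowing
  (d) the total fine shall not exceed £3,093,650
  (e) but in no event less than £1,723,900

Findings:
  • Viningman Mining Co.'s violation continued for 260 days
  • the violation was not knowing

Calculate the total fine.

£3,093,650

First 114 days: 114 × £15,500 = £1,767,000
Remaining days: (260 − 114) × £17,600 = £2,569,600
Per-day component: £1,767,000 + £2,569,600 = £4,336,600
Base plus per-day: £105,900 + £4,336,600 = £4,442,500
The violation was not knowing: no 150% increase.
Cap at £3,093,650: £4,442,500 exceeds the cap → £3,093,650
Minimum £1,723,900: £3,093,650 meets the minimum, no increase.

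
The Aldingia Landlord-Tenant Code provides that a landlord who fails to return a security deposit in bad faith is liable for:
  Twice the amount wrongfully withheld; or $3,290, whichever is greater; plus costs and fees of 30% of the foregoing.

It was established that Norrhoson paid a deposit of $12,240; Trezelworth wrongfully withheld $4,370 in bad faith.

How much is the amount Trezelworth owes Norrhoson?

$11,362

Doubled: 2 × $4,370 = $8,740
Minimum $3,290: $8,740 meets the minimum, no increase.
Costs and fees: 30% of $8,740 = $2,622
Total recovery: $8,740 + $2,622 = $11,362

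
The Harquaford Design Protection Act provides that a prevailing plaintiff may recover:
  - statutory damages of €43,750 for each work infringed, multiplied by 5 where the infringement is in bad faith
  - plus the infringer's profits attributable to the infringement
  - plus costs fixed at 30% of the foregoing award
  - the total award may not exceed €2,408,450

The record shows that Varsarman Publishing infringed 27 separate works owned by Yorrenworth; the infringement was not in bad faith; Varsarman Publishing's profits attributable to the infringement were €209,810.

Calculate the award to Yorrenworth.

€1,808,378

Statutory damages: 27 × €43,750 = €1,181,250
Infringement not in bad faith: no ×5 enhancement.
Combined award: €1,181,250 + €209,810 = €1,391,060
Costs: 30% of €1,391,060 = €417,318
Award plus costs: €1,391,060 + €417,318 = €1,808,378
Cap at €2,408,450: €1,808,378 is within the cap, no reduction.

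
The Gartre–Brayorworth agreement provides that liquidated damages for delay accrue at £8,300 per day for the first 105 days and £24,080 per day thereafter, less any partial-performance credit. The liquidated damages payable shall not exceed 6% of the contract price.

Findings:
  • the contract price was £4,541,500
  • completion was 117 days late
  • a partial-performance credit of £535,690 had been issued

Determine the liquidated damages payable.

First 105 days: 105 × £8,300 = £871,500
Remaining days: (117 − 105) × £24,080 = £288,960
Accrued per-day damages: £871,500 + £288,960 = £1,160,460
Less partial-performance credit: £1,160,460 − £535,690 = £624,770
Cap: 6% of £4,541,500 = £272,490
Cap at £272,490: £624,770 exceeds the cap → £272,490

£272,490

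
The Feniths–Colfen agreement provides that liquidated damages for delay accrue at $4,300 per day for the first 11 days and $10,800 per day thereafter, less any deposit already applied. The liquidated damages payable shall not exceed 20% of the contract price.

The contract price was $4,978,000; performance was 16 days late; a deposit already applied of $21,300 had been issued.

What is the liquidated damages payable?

$80,000

First 11 days: 11 × $4,300 = $47,300
Remaining days: (16 − 11) × $10,800 = $54,000
Accrued per-day damages: $47,300 + $54,000 = $101,300
Less deposit already applied: $101,300 − $21,300 = $80,000
Cap: 20% of $4,978,000 = $995,600
Cap at $995,600: $80,000 is within the cap, no reduction.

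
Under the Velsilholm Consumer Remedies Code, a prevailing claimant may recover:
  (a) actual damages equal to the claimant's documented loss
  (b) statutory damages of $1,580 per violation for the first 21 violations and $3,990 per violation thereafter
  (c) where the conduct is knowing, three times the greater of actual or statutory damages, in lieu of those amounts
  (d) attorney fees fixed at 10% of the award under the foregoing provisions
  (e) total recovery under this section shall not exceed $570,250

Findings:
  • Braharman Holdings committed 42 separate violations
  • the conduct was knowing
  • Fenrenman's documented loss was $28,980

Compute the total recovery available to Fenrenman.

First 21 violations: 21 × $1,580 = $33,180
Remaining violations: (42 − 21) × $3,990 = $83,790
Statutory damages: $33,180 + $83,790 = $116,970
Greater of actual damages ($28,980) or statutory damages ($116,970): $116,970
Trebled: 3 × $116,970 = $350,910
Attorney fees: 10% of $350,910 = $35,091
Total before cap: $350,910 + $35,091 = $386,001
Cap at $570,250: $386,001 is within the cap, no reduction.

$386,001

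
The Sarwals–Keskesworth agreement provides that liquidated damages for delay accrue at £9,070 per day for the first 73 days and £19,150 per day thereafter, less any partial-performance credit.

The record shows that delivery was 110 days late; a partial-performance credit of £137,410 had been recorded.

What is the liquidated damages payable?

£1,233,250

First 73 days: 73 × £9,070 = £662,110
Remaining days: (110 − 73) × £19,150 = £708,550
Accrued per-day damages: £662,110 + £708,550 = £1,370,660
Less partial-performance credit: £1,370,660 − £137,410 = £1,233,250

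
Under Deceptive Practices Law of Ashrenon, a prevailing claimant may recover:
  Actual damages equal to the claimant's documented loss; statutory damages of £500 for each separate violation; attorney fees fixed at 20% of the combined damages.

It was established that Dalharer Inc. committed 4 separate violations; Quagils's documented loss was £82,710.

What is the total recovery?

Total recovery: £101,652

Statutory damages: 4 × £500 = £2,000
Combined damages: £82,710 + £2,000 = £84,710
Attorney fees: 20% of £84,710 = £16,942
Total recovery: £84,710 + £16,942 = £101,652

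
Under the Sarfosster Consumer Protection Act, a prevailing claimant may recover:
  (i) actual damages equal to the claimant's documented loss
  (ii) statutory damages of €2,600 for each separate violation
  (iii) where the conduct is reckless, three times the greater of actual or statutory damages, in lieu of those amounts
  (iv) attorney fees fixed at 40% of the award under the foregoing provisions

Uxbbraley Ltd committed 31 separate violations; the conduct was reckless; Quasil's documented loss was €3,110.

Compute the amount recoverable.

Statutory damages: 31 × €2,600 = €80,600
Greater of actual damages (€3,110) or statutory damages (€80,600): €80,600
Trebled: 3 × €80,600 = €241,800
Attorney fees: 40% of €241,800 = €96,720
Total recovery: €241,800 + €96,720 = €338,520

€338,520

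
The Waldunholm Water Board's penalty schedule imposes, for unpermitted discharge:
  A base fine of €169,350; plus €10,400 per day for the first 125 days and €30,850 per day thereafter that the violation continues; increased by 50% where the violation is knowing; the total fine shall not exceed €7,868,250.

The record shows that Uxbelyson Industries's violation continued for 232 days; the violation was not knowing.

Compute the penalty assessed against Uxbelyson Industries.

First 125 days: 125 × €10,400 = €1,300,000
Remaining days: (232 − 125) × €30,850 = €3,300,950
Per-day component: €1,300,000 + €3,300,950 = €4,600,950
Base plus per-day: €169,350 + €4,600,950 = €4,770,300
The violation was not knowing: no 50% increase.
Cap at €7,868,250: €4,770,300 is within the cap, no reduction.

€4,770,300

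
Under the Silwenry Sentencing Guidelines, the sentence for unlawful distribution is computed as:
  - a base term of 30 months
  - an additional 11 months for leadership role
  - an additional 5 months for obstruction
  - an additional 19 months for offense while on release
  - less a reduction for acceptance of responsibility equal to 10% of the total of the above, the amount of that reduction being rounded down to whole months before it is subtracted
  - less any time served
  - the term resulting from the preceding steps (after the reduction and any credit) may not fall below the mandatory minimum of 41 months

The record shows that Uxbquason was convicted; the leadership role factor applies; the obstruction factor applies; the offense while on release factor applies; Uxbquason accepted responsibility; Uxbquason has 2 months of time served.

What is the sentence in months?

Leadership role enhancement: +11 months
Obstruction enhancement: +5 months
Offense while on release enhancement: +19 months
Adjusted term: 30 months + 11 months + 5 months + 19 months = 65 months
Acceptance of responsibility reduction: 10% of 65 months = 6 months (rounded down)
After reduction: 65 − 6 = 59 months
Less time served: 59 months − 2 months = 57 months
Minimum 41 months: 57 months meets the minimum, no increase.

57 months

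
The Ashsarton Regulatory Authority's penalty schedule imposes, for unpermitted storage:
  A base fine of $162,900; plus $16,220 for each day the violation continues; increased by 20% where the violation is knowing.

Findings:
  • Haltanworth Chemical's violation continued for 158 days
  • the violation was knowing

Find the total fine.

Per-day component: 158 × $16,220 = $2,562,760
Base plus per-day: $162,900 + $2,562,760 = $2,725,660
Enhancement: 20% of $2,725,660 = $545,132
Enhanced fine: $2,725,660 + $545,132 = $3,270,792

$3,270,792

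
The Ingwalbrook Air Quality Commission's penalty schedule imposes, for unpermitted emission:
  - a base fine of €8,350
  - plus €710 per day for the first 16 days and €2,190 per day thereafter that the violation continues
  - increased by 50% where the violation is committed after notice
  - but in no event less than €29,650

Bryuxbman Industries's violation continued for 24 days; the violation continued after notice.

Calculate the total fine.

First 16 days: 16 × €710 = €11,360
Remaining days: (24 − 16) × €2,190 = €17,520
Per-day component: €11,360 + €17,520 = €28,880
Base plus per-day: €8,350 + €28,880 = €37,230
Enhancement: 50% of €37,230 = €18,615
Enhanced fine: €37,230 + €18,615 = €55,845
Minimum €29,650: €55,845 meets the minimum, no increase.

€55,845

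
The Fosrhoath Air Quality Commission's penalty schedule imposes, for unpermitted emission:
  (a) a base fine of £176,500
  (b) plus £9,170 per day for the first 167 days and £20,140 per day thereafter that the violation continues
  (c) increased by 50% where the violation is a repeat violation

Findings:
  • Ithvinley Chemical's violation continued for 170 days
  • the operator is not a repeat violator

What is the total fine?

First 167 days: 167 × £9,170 = £1,531,390
Remaining days: (170 − 167) × £20,140 = £60,420
Per-day component: £1,531,390 + £60,420 = £1,591,810
Base plus per-day: £176,500 + £1,591,810 = £1,768,310
The operator is not a repeat violator: no 50% increase.

Civil penalty: £1,768,310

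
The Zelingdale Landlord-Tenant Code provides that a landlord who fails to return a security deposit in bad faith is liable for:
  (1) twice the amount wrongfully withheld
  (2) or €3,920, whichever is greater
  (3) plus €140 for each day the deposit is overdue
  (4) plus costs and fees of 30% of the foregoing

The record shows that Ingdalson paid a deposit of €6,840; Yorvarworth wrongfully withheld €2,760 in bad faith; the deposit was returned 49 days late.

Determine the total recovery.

Recovery: €16,094

Doubled: 2 × €2,760 = €5,520
Minimum €3,920: €5,520 meets the minimum, no increase.
Late-return penalty: 49 × €140 = €6,860
Damages plus late penalty: €5,520 + €6,860 = €12,380
Costs and fees: 30% of €12,380 = €3,714
Total recovery: €12,380 + €3,714 = €16,094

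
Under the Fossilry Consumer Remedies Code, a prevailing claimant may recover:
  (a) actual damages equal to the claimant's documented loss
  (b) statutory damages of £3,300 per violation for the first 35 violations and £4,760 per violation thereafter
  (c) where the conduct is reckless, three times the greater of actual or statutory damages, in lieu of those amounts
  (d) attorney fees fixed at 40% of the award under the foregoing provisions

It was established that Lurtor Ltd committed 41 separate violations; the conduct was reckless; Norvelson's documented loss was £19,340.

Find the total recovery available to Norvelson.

First 35 violations: 35 × £3,300 = £115,500
Remaining violations: (41 − 35) × £4,760 = £28,560
Statutory damages: £115,500 + £28,560 = £144,060
Greater of actual damages (£19,340) or statutory damages (£144,060): £144,060
Trebled: 3 × £144,060 = £432,180
Attorney fees: 40% of £432,180 = £172,872
Total recovery: £432,180 + £172,872 = £605,052

£605,052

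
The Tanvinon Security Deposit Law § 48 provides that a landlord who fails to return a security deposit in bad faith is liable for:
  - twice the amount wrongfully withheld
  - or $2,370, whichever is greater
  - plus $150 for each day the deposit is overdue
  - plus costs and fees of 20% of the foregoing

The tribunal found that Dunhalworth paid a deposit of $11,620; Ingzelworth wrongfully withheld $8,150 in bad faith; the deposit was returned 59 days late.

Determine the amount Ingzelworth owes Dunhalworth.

Doubled: 2 × $8,150 = $16,300
Minimum $2,370: $16,300 meets the minimum, no increase.
Late-return penalty: 59 × $150 = $8,850
Damages plus late penalty: $16,300 + $8,850 = $25,150
Costs and fees: 20% of $25,150 = $5,030
Total recovery: $25,150 + $5,030 = $30,180

$30,180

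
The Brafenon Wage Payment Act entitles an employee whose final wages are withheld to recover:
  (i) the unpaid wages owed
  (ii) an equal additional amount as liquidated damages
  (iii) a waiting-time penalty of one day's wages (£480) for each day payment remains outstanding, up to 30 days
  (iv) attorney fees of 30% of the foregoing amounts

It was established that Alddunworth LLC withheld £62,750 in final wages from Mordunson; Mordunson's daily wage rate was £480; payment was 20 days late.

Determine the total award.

£175,630

Liquidated damages (equal amount): £62,750
Penalty days: min(20, 30) = 20
Waiting-time penalty: 20 × £480 = £9,600
Subtotal: £62,750 + £62,750 + £9,600 = £135,100
Attorney fees: 30% of £135,100 = £40,530
Total award: £135,100 + £40,530 = £175,630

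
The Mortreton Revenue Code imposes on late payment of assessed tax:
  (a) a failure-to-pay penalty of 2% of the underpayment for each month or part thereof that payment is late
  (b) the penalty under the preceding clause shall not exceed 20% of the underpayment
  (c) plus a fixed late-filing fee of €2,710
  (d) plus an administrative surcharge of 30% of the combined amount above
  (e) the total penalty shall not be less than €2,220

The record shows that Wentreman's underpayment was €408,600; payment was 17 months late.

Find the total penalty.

Accrued rate: 2% × 17 = 34%, capped at 20% → 20%
Failure-to-pay penalty: 20% of €408,600 = €81,720
Penalty before surcharge: €81,720 + €2,710 = €84,430
Administrative surcharge: 30% of €84,430 = €25,329
Total penalty: €84,430 + €25,329 = €109,759
Minimum €2,220: €109,759 meets the minimum, no increase.

€109,759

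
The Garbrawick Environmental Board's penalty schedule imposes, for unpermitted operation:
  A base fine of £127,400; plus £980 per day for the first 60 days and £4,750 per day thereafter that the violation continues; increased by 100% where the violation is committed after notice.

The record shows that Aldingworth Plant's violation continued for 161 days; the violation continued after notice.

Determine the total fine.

First 60 days: 60 × £980 = £58,800
Remaining days: (161 − 60) × £4,750 = £479,750
Per-day component: £58,800 + £479,750 = £538,550
Base plus per-day: £127,400 + £538,550 = £665,950
Enhancement: 100% of £665,950 = £665,950
Enhanced fine: £665,950 + £665,950 = £1,331,900

Civil penalty: £1,331,900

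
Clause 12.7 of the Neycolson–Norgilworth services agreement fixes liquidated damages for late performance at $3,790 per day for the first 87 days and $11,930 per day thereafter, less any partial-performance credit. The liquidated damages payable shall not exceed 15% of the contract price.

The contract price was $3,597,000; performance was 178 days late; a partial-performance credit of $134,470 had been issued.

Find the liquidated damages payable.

First 87 days: 87 × $3,790 = $329,730
Remaining days: (178 − 87) × $11,930 = $1,085,630
Accrued per-day damages: $329,730 + $1,085,630 = $1,415,360
Less partial-performance credit: $1,415,360 − $134,470 = $1,280,890
Cap: 15% of $3,597,000 = $539,550
Cap at $539,550: $1,280,890 exceeds the cap → $539,550

$539,550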